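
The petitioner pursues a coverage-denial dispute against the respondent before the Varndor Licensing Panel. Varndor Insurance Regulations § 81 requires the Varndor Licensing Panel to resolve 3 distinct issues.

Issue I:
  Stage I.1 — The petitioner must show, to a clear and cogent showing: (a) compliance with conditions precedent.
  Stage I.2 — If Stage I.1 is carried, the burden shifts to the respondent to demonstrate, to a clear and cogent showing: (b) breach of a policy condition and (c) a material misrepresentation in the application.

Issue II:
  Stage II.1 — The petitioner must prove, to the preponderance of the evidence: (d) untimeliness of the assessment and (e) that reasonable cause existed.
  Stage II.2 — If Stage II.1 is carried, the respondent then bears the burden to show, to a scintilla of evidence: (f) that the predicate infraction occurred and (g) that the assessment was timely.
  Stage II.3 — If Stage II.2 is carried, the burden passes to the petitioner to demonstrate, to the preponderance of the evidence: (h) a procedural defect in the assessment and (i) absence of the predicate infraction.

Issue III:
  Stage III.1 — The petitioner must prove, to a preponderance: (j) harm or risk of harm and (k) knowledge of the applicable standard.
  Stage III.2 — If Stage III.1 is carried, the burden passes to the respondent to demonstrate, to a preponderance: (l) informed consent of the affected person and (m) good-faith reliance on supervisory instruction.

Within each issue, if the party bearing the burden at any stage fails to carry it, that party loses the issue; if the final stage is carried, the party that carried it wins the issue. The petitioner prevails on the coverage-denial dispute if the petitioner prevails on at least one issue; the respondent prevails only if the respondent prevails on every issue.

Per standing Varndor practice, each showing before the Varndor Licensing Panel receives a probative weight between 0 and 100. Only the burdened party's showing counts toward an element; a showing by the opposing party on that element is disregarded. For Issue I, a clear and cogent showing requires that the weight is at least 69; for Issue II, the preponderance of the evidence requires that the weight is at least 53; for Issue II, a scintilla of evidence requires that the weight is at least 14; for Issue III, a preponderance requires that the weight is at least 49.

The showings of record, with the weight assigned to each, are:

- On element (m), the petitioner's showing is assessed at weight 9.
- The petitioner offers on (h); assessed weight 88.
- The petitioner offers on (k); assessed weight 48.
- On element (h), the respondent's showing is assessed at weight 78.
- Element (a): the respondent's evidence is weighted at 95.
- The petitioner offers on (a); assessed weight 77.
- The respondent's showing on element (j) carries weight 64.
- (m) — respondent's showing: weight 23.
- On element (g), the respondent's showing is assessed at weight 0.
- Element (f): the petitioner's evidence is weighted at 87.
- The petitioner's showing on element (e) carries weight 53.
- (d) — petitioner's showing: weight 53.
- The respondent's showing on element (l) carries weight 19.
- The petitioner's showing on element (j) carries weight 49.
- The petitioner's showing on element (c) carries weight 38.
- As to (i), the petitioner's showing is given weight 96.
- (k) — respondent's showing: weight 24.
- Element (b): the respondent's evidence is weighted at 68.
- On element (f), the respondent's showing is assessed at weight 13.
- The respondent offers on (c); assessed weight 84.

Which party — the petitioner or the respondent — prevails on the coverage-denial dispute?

petitioner

— Issue I —
At Stage I.1 the petitioner must meet a clear and cogent showing (weight is at least 69): on (a) the weight is 77 (the respondent's 95 is given no effect), ≥ 69, so (a) meets the standard.
  The petitioner carries Stage I.1; the respondent now bears the burden.
At Stage I.2 the respondent must meet a clear and cogent showing (weight is at least 69): on (b) the weight is 68, < 69, so (b) does not meet the standard; on (c) the weight is 84 (the petitioner's 38 is given no effect), ≥ 69, so (c) meets the standard.
  Not every element is met, so the respondent fails to carry Stage I.2.
The analysis ends at Stage I.2; the petitioner prevails on this issue.
— Issue II —
Stage II.1 — burden on petitioner; standard: the preponderance of the evidence (weight is at least 53).
    (d): 53 ≥ 53 [met]
    (e): 53 ≥ 53 [met]
  Stage II.1 is satisfied; the onus moves to the respondent.
Stage II.2 — burden on respondent; standard: a scintilla of evidence (weight is at least 14).
    (f): 13 (petitioner's 87 disregarded) < 14 [not met]
    (g): 0 < 14 [not met]
  The respondent does not carry Stage II.2.
So the petitioner prevails on this issue.
— Issue III —
Stage III.1 (petitioner, a preponderance, weight is at least 49): (j) 49 (respondent's 64 disregarded) ≥ 49 — meets; (k) 48 (respondent's 24 disregarded) < 49 — fails.
  Not every element is met, so the petitioner fails to carry Stage III.1.
The analysis ends at Stage III.1; the respondent prevails on this issue.
Per-issue: Issue I → petitioner; Issue II → petitioner; Issue III → respondent. The petitioner must prevail on at least one issue; overall, the petitioner prevails.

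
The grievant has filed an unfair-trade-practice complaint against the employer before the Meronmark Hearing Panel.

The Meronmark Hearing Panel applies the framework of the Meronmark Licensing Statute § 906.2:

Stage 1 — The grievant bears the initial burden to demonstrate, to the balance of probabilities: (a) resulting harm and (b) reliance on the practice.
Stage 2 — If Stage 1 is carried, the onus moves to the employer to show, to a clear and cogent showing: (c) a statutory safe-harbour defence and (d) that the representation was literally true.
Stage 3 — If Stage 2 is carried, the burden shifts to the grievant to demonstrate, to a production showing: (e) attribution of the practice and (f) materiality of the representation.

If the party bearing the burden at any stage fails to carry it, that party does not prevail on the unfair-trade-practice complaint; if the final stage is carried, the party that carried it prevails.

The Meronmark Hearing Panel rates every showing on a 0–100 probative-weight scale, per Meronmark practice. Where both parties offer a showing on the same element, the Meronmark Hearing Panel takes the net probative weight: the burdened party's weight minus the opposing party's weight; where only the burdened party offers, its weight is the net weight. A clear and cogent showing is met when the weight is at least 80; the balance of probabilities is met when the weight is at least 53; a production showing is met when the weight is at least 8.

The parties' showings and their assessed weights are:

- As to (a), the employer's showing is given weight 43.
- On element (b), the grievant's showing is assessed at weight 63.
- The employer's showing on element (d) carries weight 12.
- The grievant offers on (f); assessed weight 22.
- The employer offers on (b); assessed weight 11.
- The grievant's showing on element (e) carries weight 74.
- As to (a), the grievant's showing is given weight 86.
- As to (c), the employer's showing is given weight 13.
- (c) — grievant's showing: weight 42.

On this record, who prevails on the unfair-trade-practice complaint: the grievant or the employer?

At Stage 1 the grievant must meet the balance of probabilities (weight is at least 53): on (a) the weight is 86 less the opposing 43 gives net 43, < 53, so (a) does not meet the standard; on (b) the weight is 63 less the opposing 11 gives net 52, < 53, so (b) does not meet the standard.
  Stage 1 not carried; the grievant fails its burden.
So the employer prevails.

employer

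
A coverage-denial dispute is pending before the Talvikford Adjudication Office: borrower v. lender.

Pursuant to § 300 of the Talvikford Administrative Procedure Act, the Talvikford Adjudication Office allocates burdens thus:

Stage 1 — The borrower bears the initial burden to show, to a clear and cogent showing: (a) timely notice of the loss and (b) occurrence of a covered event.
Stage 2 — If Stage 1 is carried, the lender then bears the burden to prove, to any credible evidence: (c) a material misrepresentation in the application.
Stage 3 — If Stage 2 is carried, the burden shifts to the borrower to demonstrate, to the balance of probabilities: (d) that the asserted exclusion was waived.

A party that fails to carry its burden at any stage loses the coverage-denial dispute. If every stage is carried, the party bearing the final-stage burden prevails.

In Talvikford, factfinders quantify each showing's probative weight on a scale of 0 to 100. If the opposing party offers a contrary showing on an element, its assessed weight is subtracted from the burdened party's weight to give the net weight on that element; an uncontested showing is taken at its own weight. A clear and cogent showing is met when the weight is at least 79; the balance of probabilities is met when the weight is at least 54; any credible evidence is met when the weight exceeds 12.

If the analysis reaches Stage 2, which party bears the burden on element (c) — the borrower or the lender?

lender

Stage 2's rule assigns the burden to the lender (to any credible evidence).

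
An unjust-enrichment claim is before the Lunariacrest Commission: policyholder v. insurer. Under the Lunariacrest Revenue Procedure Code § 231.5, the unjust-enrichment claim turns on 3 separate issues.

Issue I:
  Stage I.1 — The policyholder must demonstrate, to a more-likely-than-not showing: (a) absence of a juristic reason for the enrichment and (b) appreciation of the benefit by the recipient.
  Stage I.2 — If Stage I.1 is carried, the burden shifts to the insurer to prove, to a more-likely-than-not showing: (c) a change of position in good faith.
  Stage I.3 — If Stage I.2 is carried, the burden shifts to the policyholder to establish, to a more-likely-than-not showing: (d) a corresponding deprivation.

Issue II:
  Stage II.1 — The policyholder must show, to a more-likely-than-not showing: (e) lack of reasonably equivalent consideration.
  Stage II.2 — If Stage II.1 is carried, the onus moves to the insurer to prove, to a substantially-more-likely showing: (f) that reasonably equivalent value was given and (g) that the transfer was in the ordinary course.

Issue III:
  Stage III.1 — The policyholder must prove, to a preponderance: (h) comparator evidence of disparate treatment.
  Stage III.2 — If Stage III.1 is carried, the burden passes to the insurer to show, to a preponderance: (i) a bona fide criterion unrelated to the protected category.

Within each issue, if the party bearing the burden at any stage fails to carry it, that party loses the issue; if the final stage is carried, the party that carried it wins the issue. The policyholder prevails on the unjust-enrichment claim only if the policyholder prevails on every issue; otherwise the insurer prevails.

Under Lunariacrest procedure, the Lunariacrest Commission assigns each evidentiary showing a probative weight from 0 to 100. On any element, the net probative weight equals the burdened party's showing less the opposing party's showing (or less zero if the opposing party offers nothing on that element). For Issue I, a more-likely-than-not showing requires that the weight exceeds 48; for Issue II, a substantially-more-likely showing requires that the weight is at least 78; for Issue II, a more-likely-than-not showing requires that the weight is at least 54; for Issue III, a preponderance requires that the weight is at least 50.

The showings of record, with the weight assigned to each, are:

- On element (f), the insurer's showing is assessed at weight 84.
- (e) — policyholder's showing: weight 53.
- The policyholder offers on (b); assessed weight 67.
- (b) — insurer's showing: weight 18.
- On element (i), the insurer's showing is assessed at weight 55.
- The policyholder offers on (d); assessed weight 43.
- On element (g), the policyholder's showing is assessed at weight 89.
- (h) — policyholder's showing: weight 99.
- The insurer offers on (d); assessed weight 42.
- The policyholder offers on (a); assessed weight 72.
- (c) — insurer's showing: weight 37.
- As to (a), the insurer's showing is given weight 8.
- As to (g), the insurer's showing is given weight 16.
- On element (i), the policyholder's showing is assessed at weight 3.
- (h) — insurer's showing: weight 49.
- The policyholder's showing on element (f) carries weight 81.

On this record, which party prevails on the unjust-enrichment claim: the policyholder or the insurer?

— Issue I —
At Stage I.1 the policyholder must meet a more-likely-than-not showing (weight exceeds 48): on (a) the weight is 72 less the opposing 8 gives net 64, which does exceed 48, so (a) meets the standard; on (b) the weight is 67 less the opposing 18 gives net 49, > 48, so (b) meets the standard.
  The policyholder carries Stage I.1; the insurer now bears the burden.
At Stage I.2 the insurer must meet a more-likely-than-not showing (weight exceeds 48): on (c) the weight is 37, which does not exceed 48, so (c) does not meet the standard.
  Stage I.2 not carried; the insurer fails its burden.
The policyholder prevails on this issue.
— Issue II —
Stage II.1 — burden on policyholder; standard: a more-likely-than-not showing (weight is at least 54).
    (e): 53 < 54 [not met]
  Not every element is met, so the policyholder fails to carry Stage II.1.
The insurer prevails on this issue.
— Issue III —
Stage III.1 (policyholder, a preponderance, weight is at least 50): (h) net 99−49=50 ≥ 50 — meets.
  Stage III.1 is satisfied; the onus moves to the insurer.
Stage III.2 (insurer, a preponderance, weight is at least 50): (i) net 55−3=52 ≥ 50 — meets.
  The insurer carries the last stage.
With every stage satisfied, the insurer prevails on this issue.
Per-issue: Issue I → policyholder; Issue II → insurer; Issue III → insurer. The policyholder must prevail on every issue; overall, the insurer prevails.

insurer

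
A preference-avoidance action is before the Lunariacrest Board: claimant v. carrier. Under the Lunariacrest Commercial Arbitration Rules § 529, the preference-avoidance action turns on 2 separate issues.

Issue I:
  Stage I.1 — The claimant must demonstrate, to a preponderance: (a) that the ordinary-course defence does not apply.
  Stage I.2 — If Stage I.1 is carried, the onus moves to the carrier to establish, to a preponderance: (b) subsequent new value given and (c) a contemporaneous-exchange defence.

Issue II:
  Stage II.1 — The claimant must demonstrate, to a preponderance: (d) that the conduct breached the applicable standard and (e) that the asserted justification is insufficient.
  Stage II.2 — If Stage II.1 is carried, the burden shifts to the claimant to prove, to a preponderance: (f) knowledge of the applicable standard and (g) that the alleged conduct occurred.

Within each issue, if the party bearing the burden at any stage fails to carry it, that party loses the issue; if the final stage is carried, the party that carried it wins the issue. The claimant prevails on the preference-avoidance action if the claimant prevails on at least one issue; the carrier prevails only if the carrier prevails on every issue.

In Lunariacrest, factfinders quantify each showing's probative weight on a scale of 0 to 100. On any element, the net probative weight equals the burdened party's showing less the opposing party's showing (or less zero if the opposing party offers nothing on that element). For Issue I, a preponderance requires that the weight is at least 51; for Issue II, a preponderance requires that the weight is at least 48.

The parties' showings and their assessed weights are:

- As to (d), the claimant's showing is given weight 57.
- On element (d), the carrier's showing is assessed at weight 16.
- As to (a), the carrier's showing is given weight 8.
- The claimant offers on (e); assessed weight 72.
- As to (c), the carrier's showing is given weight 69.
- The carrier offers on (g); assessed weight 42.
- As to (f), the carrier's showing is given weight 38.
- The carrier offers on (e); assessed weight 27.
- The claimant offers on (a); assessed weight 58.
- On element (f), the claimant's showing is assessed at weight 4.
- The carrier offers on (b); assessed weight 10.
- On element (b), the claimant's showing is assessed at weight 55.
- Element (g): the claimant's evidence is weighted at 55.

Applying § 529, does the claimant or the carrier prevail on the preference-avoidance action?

— Issue I —
At Stage I.1 the claimant must meet a preponderance (weight is at least 51): on (a) the weight is 58 less the opposing 8 gives net 50, < 51, so (a) does not meet the standard.
  Not every element is met, so the claimant fails to carry Stage I.1.
The carrier prevails on this issue.
— Issue II —
Stage II.1 — burden on claimant; standard: a preponderance (weight is at least 48).
    (d): 57 − 16 = 41 < 48 [not met]
    (e): 72 − 27 = 45 < 48 [not met]
  Not every element is met, so the claimant fails to carry Stage II.1.
The analysis ends at Stage II.1; the carrier prevails on this issue.
Per-issue: Issue I → carrier; Issue II → carrier. The claimant must prevail on at least one issue; overall, the carrier prevails.

carrier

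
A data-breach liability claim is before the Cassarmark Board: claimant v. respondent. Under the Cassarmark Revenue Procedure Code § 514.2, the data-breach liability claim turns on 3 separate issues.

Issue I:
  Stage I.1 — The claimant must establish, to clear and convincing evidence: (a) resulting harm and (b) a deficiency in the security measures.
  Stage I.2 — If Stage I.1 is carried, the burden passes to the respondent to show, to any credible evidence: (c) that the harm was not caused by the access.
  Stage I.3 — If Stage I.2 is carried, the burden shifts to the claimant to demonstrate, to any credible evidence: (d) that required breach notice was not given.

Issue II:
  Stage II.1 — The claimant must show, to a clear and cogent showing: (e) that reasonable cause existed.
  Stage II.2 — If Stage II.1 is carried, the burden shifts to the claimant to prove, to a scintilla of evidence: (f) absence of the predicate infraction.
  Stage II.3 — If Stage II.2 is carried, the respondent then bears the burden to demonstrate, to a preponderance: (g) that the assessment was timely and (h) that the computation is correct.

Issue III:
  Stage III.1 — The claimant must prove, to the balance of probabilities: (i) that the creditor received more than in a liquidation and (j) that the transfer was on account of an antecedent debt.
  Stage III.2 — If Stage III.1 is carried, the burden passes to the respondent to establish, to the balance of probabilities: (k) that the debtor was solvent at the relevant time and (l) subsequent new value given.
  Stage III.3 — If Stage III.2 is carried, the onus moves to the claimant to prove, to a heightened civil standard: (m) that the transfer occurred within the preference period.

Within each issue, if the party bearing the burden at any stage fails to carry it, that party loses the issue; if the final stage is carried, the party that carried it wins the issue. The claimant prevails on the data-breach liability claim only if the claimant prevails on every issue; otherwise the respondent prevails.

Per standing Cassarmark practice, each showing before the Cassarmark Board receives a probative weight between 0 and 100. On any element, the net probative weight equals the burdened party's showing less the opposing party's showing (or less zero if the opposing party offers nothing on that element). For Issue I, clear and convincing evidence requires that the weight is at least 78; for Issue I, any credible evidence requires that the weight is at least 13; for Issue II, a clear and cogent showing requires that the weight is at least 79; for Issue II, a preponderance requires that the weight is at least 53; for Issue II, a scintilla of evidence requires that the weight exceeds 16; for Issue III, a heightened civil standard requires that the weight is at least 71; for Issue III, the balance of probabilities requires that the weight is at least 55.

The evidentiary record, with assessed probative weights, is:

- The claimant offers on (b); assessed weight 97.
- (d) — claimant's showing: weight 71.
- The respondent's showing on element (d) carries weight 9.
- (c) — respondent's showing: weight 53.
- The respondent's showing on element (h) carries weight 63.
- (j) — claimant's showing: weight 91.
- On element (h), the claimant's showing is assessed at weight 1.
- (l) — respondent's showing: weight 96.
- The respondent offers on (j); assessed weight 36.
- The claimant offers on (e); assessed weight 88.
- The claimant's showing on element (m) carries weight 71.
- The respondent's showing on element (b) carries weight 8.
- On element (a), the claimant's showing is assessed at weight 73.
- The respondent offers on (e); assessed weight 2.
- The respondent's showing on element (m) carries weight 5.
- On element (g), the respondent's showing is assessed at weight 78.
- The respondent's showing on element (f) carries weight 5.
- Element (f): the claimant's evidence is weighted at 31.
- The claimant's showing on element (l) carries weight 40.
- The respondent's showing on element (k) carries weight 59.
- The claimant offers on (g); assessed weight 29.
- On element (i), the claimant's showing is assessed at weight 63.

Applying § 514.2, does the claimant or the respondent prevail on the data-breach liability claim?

— Issue I —
Stage I.1 — burden on claimant; standard: clear and convincing evidence (weight is at least 78).
    (a): 73 < 78 [not met]
    (b): 97 − 8 = 89 ≥ 78 [met]
  Stage I.1 not carried; the claimant fails its burden.
So the respondent prevails on this issue.
— Issue II —
Stage II.1 — burden on claimant; standard: a clear and cogent showing (weight is at least 79).
    (e): 88 − 2 = 86 ≥ 79 [met]
  Stage II.1 is satisfied; the claimant continues to bear the burden.
Stage II.2 — burden on claimant; standard: a scintilla of evidence (weight exceeds 16).
    (f): 31 − 5 = 26 > 16 [met]
  The claimant carries Stage II.2; the respondent now bears the burden.
Stage II.3 — burden on respondent; standard: a preponderance (weight is at least 53).
    (g): 78 − 29 = 49 < 53 [not met]
    (h): 63 − 1 = 62 ≥ 53 [met]
  Stage II.3 not carried; the respondent fails its burden.
The claimant prevails on this issue.
— Issue III —
At Stage III.1 the claimant must meet the balance of probabilities (weight is at least 55): on (i) the weight is 63, which does reach 55, so (i) meets the standard; on (j) the weight is 91 less the opposing 36 gives net 55, ≥ 55, so (j) meets the standard.
  The claimant carries Stage III.1; the respondent now bears the burden.
At Stage III.2 the respondent must meet the balance of probabilities (weight is at least 55): on (k) the weight is 59, ≥ 55, so (k) meets the standard; on (l) the weight is 96 less the opposing 40 gives net 56, ≥ 55, so (l) meets the standard.
  Stage III.2 carried; the burden shifts to the claimant.
At Stage III.3 the claimant must meet a heightened civil standard (weight is at least 71): on (m) the weight is 71 less the opposing 5 gives net 66, < 71, so (m) does not meet the standard.
  The claimant does not carry Stage III.3.
The respondent prevails on this issue.
Per-issue: Issue I → respondent; Issue II → claimant; Issue III → respondent. The claimant must prevail on every issue; overall, the respondent prevails.

respondent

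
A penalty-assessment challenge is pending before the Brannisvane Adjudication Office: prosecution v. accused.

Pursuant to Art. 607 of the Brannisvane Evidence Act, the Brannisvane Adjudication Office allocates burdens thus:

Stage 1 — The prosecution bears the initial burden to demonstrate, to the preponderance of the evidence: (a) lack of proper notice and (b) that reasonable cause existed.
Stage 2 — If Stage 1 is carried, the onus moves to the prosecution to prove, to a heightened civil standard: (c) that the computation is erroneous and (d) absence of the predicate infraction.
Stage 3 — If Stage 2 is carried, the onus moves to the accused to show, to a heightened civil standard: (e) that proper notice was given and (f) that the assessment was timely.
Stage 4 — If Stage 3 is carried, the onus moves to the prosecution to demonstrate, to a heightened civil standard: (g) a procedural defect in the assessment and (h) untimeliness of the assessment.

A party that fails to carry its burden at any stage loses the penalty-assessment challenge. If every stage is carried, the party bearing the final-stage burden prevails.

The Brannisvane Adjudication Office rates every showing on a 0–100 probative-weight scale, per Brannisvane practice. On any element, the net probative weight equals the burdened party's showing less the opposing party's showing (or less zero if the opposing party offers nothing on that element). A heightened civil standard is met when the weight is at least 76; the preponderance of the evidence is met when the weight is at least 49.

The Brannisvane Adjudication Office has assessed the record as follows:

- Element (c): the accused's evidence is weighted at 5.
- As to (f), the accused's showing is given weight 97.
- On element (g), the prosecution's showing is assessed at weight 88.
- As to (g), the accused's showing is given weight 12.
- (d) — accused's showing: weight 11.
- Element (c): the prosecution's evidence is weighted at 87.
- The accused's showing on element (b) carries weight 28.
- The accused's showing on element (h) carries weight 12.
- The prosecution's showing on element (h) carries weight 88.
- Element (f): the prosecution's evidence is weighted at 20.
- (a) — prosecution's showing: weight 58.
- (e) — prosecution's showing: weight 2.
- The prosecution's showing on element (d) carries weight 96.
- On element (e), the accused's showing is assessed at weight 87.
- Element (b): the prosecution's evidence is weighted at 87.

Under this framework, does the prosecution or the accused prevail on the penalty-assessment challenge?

Stage 1 — burden on prosecution; standard: the preponderance of the evidence (weight is at least 49).
    (a): 58 ≥ 49 [met]
    (b): 87 − 28 = 59 ≥ 49 [met]
  All elements met. The prosecution retains the burden for Stage 2.
Stage 2 — burden on prosecution; standard: a heightened civil standard (weight is at least 76).
    (c): 87 − 5 = 82 ≥ 76 [met]
    (d): 96 − 11 = 85 ≥ 76 [met]
  The prosecution carries Stage 2; the accused now bears the burden.
Stage 3 — burden on accused; standard: a heightened civil standard (weight is at least 76).
    (e): 87 − 2 = 85 ≥ 76 [met]
    (f): 97 − 20 = 77 ≥ 76 [met]
  All elements met. The burden passes to the prosecution.
Stage 4 — burden on prosecution; standard: a heightened civil standard (weight is at least 76).
    (g): 88 − 12 = 76 ≥ 76 [met]
    (h): 88 − 12 = 76 ≥ 76 [met]
  The prosecution carries the last stage.
With every stage satisfied, the prosecution prevails.

prosecution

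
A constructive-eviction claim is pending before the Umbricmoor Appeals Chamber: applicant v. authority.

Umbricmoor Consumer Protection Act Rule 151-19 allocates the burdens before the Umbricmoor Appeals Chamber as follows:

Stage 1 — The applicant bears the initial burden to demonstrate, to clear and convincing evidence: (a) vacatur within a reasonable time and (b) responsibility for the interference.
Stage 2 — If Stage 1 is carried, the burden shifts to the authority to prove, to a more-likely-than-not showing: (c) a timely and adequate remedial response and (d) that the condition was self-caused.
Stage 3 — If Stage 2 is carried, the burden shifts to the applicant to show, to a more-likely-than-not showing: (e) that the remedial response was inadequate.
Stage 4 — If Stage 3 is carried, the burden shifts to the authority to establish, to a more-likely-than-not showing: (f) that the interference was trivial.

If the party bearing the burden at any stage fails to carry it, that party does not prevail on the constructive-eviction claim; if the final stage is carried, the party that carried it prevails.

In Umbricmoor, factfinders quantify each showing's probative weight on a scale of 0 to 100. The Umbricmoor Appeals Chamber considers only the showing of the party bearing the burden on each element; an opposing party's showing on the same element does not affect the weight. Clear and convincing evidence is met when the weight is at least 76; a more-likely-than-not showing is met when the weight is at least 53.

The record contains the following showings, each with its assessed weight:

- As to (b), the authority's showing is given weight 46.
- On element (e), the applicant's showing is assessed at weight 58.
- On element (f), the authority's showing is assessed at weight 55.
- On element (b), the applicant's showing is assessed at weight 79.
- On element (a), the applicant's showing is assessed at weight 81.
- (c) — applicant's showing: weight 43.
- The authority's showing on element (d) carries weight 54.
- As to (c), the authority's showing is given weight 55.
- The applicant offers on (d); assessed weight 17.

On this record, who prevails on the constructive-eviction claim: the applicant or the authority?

authority

Stage 1 (applicant, clear and convincing evidence, weight is at least 76): (a) 81 ≥ 76 — meets; (b) 79 (authority's 46 disregarded) ≥ 76 — meets.
  All elements met. The burden passes to the authority.
Stage 2 (authority, a more-likely-than-not showing, weight is at least 53): (c) 55 (applicant's 43 disregarded) ≥ 53 — meets; (d) 54 (applicant's 17 disregarded) ≥ 53 — meets.
  Stage 2 is satisfied; the onus moves to the applicant.
Stage 3 (applicant, a more-likely-than-not showing, weight is at least 53): (e) 58 ≥ 53 — meets.
  The applicant carries Stage 3; the authority now bears the burden.
Stage 4 (authority, a more-likely-than-not showing, weight is at least 53): (f) 55 ≥ 53 — meets.
  Stage 4 carried; the final stage is satisfied.
Every stage carried; the authority prevails.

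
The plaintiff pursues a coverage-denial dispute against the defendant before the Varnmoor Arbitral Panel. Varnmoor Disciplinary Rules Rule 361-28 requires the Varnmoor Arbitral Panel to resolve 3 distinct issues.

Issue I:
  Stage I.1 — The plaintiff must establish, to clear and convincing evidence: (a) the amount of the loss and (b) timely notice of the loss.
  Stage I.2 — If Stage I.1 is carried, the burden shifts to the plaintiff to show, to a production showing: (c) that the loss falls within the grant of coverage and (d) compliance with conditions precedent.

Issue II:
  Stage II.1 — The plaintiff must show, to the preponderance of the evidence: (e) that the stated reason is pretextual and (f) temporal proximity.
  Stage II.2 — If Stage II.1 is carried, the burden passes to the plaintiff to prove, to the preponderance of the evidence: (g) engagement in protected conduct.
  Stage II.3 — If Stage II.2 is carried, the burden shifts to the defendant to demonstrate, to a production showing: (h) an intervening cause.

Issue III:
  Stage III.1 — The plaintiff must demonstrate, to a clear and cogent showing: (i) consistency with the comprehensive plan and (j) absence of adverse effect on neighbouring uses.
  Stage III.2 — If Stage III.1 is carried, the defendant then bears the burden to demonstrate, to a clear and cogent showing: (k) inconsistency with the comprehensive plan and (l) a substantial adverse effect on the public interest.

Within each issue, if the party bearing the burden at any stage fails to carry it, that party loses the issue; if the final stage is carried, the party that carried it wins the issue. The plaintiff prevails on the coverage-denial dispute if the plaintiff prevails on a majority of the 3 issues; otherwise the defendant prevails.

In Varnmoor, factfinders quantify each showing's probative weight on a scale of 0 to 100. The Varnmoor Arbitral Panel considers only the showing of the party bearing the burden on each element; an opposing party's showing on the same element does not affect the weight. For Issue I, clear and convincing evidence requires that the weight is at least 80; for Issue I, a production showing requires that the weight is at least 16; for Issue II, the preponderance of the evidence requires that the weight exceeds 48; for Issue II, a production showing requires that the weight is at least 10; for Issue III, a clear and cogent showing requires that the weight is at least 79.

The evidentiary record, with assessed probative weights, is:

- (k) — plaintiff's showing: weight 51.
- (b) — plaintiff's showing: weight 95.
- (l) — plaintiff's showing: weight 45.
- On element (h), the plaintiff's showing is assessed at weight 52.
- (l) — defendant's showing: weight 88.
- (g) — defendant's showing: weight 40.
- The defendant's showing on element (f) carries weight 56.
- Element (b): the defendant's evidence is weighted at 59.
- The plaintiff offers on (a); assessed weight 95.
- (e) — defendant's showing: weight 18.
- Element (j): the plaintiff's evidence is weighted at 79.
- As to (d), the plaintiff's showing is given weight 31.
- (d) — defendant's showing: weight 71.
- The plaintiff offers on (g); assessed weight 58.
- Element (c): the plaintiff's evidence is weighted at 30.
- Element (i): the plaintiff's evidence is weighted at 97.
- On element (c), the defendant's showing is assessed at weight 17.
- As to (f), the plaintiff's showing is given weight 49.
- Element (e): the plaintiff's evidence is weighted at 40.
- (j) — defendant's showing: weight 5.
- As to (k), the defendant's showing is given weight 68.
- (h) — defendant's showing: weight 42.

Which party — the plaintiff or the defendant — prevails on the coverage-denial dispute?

— Issue I —
Stage I.1 (plaintiff, clear and convincing evidence, weight is at least 80): (a) 95 ≥ 80 — meets; (b) 95 (defendant's 59 disregarded) ≥ 80 — meets.
  Stage I.1 is satisfied; the plaintiff continues to bear the burden.
Stage I.2 (plaintiff, a production showing, weight is at least 16): (c) 30 (defendant's 17 disregarded) ≥ 16 — meets; (d) 31 (defendant's 71 disregarded) ≥ 16 — meets.
  Stage I.2 carried; the final stage is satisfied.
Every stage carried; the plaintiff prevails on this issue.
— Issue II —
At Stage II.1 the plaintiff must meet the preponderance of the evidence (weight exceeds 48): on (e) the weight is 40 (the defendant's 18 is given no effect), which does not exceed 48, so (e) does not meet the standard; on (f) the weight is 49 (the defendant's 56 is given no effect), > 48, so (f) meets the standard.
  Not every element is met, so the plaintiff fails to carry Stage II.1.
The defendant prevails on this issue.
— Issue III —
At Stage III.1 the plaintiff must meet a clear and cogent showing (weight is at least 79): on (i) the weight is 97, which does reach 79, so (i) meets the standard; on (j) the weight is 79 (the defendant's 5 is given no effect), ≥ 79, so (j) meets the standard.
  All elements met. The burden passes to the defendant.
At Stage III.2 the defendant must meet a clear and cogent showing (weight is at least 79): on (k) the weight is 68 (the plaintiff's 51 is given no effect), < 79, so (k) does not meet the standard; on (l) the weight is 88 (the plaintiff's 45 is given no effect), which does reach 79, so (l) meets the standard.
  Stage III.2 not carried; the defendant fails its burden.
The analysis ends at Stage III.2; the plaintiff prevails on this issue.
Per-issue: Issue I → plaintiff; Issue II → defendant; Issue III → plaintiff. The plaintiff must prevail on a majority of issues; overall, the plaintiff prevails.

plaintiff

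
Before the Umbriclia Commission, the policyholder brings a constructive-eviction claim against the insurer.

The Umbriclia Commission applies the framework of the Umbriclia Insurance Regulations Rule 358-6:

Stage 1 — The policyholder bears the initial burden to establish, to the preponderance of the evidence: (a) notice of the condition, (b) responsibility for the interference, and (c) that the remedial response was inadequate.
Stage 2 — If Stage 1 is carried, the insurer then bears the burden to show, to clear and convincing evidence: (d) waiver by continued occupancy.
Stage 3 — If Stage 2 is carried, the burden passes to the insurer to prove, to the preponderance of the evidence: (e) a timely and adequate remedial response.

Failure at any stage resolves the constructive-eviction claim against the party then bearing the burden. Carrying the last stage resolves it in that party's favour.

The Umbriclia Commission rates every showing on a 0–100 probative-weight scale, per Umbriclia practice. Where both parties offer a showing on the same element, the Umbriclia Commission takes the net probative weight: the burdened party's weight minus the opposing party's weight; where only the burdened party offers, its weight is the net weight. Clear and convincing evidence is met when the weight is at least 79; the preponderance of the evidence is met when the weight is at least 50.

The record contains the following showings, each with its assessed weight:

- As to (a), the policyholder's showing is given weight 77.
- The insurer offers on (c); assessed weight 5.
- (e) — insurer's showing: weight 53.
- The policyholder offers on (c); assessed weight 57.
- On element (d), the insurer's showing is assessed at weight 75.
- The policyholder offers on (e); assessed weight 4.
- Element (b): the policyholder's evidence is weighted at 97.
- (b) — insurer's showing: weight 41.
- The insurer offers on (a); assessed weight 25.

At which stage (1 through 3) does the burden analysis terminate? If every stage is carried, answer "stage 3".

Stage 1 — burden on policyholder; standard: the preponderance of the evidence (weight is at least 50).
    (a): 77 − 25 = 52 ≥ 50 [met]
    (b): 97 − 41 = 56 ≥ 50 [met]
    (c): 57 − 5 = 52 ≥ 50 [met]
  Stage 1 carried; the burden shifts to the insurer.
Stage 2 — burden on insurer; standard: clear and convincing evidence (weight is at least 79).
    (d): 75 < 79 [not met]
  Not every element is met, so the insurer fails to carry Stage 2.
The analysis ends at Stage 2; the policyholder prevails.

stage 2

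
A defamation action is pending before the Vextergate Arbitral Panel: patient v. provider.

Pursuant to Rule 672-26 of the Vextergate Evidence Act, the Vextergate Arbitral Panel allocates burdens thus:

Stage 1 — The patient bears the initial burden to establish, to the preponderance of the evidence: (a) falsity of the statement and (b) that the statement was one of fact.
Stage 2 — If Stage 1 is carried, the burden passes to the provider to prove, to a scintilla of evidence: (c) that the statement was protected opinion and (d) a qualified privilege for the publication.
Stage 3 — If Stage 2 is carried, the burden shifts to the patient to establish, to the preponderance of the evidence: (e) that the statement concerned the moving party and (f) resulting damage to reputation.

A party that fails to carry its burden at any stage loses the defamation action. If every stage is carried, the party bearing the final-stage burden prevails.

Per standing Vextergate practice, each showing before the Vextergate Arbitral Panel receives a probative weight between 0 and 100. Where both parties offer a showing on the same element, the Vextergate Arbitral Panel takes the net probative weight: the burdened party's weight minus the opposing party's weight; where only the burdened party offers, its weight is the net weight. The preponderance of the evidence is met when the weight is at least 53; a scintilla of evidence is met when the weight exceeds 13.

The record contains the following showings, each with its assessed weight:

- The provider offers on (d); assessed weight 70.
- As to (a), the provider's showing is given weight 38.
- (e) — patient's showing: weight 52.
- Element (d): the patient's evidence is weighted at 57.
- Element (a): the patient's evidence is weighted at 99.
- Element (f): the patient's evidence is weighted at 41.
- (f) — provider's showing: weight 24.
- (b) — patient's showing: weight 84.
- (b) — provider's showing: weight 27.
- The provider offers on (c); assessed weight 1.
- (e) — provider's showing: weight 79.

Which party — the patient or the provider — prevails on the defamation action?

patient

Stage 1 — burden on patient; standard: the preponderance of the evidence (weight is at least 53).
    (a): 99 − 38 = 61 ≥ 53 [met]
    (b): 84 − 27 = 57 ≥ 53 [met]
  The patient carries Stage 1; the provider now bears the burden.
Stage 2 — burden on provider; standard: a scintilla of evidence (weight exceeds 13).
    (c): 1 ≤ 13 [not met]
    (d): 70 − 57 = 13 ≤ 13 [not met]
  The provider does not carry Stage 2.
The patient prevails.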